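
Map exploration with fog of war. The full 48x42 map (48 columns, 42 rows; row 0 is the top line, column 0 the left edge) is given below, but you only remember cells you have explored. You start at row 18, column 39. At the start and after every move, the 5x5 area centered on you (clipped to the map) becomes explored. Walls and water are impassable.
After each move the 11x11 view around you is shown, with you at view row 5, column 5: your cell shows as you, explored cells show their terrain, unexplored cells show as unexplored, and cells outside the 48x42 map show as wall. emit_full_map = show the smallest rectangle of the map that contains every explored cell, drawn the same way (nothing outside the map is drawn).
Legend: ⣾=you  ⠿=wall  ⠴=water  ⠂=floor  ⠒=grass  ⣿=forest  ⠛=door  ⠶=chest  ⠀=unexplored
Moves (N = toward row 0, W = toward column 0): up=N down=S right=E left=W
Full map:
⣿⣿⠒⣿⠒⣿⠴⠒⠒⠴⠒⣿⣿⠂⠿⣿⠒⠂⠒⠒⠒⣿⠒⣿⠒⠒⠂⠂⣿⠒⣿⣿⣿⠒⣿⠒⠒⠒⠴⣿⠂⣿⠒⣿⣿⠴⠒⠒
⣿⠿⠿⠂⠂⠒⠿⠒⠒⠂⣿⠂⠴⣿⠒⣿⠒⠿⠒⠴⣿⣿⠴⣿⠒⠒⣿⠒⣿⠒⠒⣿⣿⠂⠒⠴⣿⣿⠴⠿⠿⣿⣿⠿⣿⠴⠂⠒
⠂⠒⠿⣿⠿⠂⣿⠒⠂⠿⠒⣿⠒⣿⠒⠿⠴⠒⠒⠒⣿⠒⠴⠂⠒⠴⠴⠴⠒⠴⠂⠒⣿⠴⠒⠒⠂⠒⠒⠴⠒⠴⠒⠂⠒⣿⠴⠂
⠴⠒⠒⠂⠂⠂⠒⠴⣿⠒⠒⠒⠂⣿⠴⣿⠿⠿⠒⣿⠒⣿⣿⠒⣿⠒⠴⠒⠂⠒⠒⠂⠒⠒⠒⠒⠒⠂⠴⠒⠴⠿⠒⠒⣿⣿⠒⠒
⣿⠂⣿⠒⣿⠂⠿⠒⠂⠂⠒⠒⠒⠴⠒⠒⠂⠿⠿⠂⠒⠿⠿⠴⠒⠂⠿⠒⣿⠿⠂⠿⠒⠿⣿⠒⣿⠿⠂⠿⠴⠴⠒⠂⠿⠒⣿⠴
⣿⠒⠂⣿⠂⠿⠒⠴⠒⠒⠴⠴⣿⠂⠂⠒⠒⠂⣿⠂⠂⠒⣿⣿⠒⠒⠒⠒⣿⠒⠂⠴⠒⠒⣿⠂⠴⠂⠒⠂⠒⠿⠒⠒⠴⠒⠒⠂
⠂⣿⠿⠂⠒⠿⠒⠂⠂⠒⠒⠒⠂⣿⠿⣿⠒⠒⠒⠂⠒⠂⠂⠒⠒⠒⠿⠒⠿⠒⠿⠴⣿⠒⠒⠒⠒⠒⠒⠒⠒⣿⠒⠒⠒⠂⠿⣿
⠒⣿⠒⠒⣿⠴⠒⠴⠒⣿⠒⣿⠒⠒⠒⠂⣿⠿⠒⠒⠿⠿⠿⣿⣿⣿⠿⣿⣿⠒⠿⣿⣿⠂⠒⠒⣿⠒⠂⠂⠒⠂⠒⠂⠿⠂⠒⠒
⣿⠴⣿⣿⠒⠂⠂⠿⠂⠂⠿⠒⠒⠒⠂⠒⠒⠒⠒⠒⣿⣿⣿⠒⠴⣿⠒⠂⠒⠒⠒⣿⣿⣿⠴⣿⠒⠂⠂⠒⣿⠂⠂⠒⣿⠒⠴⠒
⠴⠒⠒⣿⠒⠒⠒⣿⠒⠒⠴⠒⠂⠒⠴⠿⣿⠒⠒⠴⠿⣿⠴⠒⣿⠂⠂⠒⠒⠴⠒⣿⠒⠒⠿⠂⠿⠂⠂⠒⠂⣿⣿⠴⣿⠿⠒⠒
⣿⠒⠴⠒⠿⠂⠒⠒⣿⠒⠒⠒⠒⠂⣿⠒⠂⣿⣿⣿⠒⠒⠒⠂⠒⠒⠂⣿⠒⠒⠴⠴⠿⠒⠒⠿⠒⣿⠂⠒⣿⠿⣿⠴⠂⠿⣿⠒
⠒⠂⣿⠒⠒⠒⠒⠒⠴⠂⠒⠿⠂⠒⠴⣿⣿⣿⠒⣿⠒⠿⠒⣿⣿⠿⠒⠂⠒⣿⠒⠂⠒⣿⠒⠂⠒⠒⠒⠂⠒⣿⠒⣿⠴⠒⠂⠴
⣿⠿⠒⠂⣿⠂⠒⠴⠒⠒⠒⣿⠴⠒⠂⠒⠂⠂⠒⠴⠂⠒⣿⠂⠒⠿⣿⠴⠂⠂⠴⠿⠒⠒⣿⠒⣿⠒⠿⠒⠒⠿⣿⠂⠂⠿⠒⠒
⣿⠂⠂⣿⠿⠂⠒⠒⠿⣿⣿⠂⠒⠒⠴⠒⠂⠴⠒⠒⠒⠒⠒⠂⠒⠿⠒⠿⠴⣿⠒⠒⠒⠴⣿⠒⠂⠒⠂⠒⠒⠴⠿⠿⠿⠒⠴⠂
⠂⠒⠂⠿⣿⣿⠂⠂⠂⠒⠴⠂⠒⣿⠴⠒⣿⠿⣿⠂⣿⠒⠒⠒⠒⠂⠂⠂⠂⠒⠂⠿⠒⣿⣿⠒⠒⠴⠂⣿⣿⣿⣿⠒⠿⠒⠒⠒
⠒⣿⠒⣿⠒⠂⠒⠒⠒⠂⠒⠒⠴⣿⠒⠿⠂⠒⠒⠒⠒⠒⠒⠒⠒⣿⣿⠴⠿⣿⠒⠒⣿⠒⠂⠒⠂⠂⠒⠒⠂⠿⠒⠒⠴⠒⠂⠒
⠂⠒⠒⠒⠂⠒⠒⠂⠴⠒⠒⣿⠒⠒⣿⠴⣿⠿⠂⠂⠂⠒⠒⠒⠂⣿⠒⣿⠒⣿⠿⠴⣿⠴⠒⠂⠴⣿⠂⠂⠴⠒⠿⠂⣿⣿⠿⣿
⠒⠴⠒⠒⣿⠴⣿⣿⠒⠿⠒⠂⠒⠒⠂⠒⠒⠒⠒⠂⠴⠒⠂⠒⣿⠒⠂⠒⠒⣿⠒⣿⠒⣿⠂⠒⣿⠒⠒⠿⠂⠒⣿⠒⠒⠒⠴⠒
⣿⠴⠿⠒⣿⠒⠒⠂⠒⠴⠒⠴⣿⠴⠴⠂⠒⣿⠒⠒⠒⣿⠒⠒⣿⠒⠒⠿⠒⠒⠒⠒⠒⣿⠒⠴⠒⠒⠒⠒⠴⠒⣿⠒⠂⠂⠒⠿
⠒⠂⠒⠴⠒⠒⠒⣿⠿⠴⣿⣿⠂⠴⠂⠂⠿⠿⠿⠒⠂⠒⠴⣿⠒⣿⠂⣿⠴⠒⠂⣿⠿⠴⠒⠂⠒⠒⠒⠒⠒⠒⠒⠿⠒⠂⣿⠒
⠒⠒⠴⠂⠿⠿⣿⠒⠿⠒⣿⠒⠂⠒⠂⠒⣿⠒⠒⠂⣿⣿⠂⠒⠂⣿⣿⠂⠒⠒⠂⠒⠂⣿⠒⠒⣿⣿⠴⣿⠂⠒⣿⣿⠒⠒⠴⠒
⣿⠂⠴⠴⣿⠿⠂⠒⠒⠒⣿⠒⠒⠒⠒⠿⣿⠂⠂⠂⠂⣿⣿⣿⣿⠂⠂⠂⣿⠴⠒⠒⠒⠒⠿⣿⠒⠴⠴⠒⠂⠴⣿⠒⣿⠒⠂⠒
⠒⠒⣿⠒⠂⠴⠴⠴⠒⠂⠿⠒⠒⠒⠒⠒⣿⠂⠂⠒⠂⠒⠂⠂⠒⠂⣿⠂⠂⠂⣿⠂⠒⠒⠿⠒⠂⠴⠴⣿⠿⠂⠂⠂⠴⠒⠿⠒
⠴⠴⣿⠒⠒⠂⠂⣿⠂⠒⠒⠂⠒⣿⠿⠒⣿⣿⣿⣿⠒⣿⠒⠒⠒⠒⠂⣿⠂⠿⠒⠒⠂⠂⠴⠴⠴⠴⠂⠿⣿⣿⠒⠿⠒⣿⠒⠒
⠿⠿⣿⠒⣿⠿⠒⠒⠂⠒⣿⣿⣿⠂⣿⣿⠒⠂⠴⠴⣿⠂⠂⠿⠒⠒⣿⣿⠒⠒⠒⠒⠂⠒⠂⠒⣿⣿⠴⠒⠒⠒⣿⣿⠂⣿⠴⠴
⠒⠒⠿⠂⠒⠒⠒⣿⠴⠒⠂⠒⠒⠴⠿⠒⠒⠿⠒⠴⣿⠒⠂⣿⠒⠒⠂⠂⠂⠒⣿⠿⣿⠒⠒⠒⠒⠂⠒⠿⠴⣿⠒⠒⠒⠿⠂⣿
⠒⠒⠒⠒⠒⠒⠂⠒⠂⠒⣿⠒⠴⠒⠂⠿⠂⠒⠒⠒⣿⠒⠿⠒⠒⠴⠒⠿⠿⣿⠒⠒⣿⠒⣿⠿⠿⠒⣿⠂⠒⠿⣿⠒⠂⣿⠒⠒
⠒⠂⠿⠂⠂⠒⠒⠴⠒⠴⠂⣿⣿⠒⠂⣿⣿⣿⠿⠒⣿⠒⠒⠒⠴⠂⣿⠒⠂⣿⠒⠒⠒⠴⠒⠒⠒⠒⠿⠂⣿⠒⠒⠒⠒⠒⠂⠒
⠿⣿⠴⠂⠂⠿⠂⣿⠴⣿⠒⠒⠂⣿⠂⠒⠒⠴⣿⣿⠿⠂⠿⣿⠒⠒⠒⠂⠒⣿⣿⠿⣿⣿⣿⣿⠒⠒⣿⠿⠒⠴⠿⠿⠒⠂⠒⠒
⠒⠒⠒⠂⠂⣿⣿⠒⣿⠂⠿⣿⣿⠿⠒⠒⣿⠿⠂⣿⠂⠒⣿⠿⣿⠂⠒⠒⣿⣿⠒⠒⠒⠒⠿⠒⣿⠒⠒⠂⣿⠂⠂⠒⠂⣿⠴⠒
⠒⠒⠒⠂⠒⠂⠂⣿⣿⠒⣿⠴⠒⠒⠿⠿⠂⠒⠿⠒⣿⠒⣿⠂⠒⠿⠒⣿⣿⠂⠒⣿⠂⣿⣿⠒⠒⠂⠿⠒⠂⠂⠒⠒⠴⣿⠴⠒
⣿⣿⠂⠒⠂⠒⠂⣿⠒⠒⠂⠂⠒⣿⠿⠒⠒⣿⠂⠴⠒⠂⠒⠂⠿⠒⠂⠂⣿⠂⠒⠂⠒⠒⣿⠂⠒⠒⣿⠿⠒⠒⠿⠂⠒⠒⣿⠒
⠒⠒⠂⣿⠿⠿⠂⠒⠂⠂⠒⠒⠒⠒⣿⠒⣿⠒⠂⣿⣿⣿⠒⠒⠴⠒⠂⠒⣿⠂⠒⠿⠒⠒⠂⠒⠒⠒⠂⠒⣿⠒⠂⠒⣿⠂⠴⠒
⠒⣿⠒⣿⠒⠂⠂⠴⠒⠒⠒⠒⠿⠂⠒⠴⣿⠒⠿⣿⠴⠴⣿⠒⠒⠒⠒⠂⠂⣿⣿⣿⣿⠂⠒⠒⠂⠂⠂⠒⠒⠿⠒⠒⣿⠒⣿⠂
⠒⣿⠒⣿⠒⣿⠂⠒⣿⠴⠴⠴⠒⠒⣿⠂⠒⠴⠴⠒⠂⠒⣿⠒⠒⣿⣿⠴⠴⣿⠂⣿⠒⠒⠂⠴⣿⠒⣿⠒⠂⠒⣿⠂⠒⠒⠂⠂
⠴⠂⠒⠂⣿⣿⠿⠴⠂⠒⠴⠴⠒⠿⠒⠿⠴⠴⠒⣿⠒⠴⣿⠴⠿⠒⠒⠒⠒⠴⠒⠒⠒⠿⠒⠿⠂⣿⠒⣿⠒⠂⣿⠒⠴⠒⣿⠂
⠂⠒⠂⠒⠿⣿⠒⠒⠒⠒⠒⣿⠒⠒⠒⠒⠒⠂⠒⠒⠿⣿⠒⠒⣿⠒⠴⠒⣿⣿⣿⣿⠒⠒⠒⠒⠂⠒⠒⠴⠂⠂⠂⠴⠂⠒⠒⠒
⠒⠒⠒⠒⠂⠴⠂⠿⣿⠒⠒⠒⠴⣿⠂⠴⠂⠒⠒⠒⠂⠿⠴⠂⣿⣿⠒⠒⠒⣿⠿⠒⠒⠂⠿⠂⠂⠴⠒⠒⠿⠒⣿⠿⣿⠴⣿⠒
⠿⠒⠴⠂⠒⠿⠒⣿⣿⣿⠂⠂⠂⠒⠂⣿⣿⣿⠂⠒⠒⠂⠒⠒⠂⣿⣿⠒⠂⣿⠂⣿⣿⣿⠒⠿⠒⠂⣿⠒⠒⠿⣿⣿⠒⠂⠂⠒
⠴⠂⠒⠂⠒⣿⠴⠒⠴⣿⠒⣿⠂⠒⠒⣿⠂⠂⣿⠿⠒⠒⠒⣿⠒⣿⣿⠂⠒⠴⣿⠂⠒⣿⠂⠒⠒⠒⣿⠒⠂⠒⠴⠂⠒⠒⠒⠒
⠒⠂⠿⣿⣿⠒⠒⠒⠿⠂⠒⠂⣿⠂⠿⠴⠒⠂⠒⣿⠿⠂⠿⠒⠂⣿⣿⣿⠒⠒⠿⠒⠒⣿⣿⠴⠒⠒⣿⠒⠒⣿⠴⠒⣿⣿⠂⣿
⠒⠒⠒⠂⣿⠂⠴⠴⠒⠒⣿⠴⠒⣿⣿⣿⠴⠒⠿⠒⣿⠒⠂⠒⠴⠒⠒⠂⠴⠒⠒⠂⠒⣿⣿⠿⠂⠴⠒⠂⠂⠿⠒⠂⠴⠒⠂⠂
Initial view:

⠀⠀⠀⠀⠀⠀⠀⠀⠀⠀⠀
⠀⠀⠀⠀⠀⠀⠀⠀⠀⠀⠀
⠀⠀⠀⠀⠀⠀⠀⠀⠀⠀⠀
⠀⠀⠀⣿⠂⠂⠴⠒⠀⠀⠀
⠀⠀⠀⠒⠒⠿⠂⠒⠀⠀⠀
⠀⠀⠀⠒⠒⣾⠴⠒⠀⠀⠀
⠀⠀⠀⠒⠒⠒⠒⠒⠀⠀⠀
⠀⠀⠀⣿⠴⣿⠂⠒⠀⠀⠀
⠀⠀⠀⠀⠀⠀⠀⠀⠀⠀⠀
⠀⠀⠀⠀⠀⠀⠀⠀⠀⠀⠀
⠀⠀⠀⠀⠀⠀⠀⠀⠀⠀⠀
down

⠀⠀⠀⠀⠀⠀⠀⠀⠀⠀⠀
⠀⠀⠀⠀⠀⠀⠀⠀⠀⠀⠀
⠀⠀⠀⣿⠂⠂⠴⠒⠀⠀⠀
⠀⠀⠀⠒⠒⠿⠂⠒⠀⠀⠀
⠀⠀⠀⠒⠒⠒⠴⠒⠀⠀⠀
⠀⠀⠀⠒⠒⣾⠒⠒⠀⠀⠀
⠀⠀⠀⣿⠴⣿⠂⠒⠀⠀⠀
⠀⠀⠀⠴⠴⠒⠂⠴⠀⠀⠀
⠀⠀⠀⠀⠀⠀⠀⠀⠀⠀⠀
⠀⠀⠀⠀⠀⠀⠀⠀⠀⠀⠀
⠀⠀⠀⠀⠀⠀⠀⠀⠀⠀⠀

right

⠀⠀⠀⠀⠀⠀⠀⠀⠀⠀⠀
⠀⠀⠀⠀⠀⠀⠀⠀⠀⠀⠀
⠀⠀⣿⠂⠂⠴⠒⠀⠀⠀⠀
⠀⠀⠒⠒⠿⠂⠒⣿⠀⠀⠀
⠀⠀⠒⠒⠒⠴⠒⣿⠀⠀⠀
⠀⠀⠒⠒⠒⣾⠒⠒⠀⠀⠀
⠀⠀⣿⠴⣿⠂⠒⣿⠀⠀⠀
⠀⠀⠴⠴⠒⠂⠴⣿⠀⠀⠀
⠀⠀⠀⠀⠀⠀⠀⠀⠀⠀⠀
⠀⠀⠀⠀⠀⠀⠀⠀⠀⠀⠀
⠀⠀⠀⠀⠀⠀⠀⠀⠀⠀⠀

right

⠀⠀⠀⠀⠀⠀⠀⠀⠀⠀⠀
⠀⠀⠀⠀⠀⠀⠀⠀⠀⠀⠀
⠀⣿⠂⠂⠴⠒⠀⠀⠀⠀⠀
⠀⠒⠒⠿⠂⠒⣿⠒⠀⠀⠀
⠀⠒⠒⠒⠴⠒⣿⠒⠀⠀⠀
⠀⠒⠒⠒⠒⣾⠒⠿⠀⠀⠀
⠀⣿⠴⣿⠂⠒⣿⣿⠀⠀⠀
⠀⠴⠴⠒⠂⠴⣿⠒⠀⠀⠀
⠀⠀⠀⠀⠀⠀⠀⠀⠀⠀⠀
⠀⠀⠀⠀⠀⠀⠀⠀⠀⠀⠀
⠀⠀⠀⠀⠀⠀⠀⠀⠀⠀⠀

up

⠀⠀⠀⠀⠀⠀⠀⠀⠀⠀⠀
⠀⠀⠀⠀⠀⠀⠀⠀⠀⠀⠀
⠀⠀⠀⠀⠀⠀⠀⠀⠀⠀⠀
⠀⣿⠂⠂⠴⠒⠿⠂⠀⠀⠀
⠀⠒⠒⠿⠂⠒⣿⠒⠀⠀⠀
⠀⠒⠒⠒⠴⣾⣿⠒⠀⠀⠀
⠀⠒⠒⠒⠒⠒⠒⠿⠀⠀⠀
⠀⣿⠴⣿⠂⠒⣿⣿⠀⠀⠀
⠀⠴⠴⠒⠂⠴⣿⠒⠀⠀⠀
⠀⠀⠀⠀⠀⠀⠀⠀⠀⠀⠀
⠀⠀⠀⠀⠀⠀⠀⠀⠀⠀⠀

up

⠀⠀⠀⠀⠀⠀⠀⠀⠀⠀⠀
⠀⠀⠀⠀⠀⠀⠀⠀⠀⠀⠀
⠀⠀⠀⠀⠀⠀⠀⠀⠀⠀⠀
⠀⠀⠀⠒⠂⠿⠒⠒⠀⠀⠀
⠀⣿⠂⠂⠴⠒⠿⠂⠀⠀⠀
⠀⠒⠒⠿⠂⣾⣿⠒⠀⠀⠀
⠀⠒⠒⠒⠴⠒⣿⠒⠀⠀⠀
⠀⠒⠒⠒⠒⠒⠒⠿⠀⠀⠀
⠀⣿⠴⣿⠂⠒⣿⣿⠀⠀⠀
⠀⠴⠴⠒⠂⠴⣿⠒⠀⠀⠀
⠀⠀⠀⠀⠀⠀⠀⠀⠀⠀⠀

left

⠀⠀⠀⠀⠀⠀⠀⠀⠀⠀⠀
⠀⠀⠀⠀⠀⠀⠀⠀⠀⠀⠀
⠀⠀⠀⠀⠀⠀⠀⠀⠀⠀⠀
⠀⠀⠀⠒⠒⠂⠿⠒⠒⠀⠀
⠀⠀⣿⠂⠂⠴⠒⠿⠂⠀⠀
⠀⠀⠒⠒⠿⣾⠒⣿⠒⠀⠀
⠀⠀⠒⠒⠒⠴⠒⣿⠒⠀⠀
⠀⠀⠒⠒⠒⠒⠒⠒⠿⠀⠀
⠀⠀⣿⠴⣿⠂⠒⣿⣿⠀⠀
⠀⠀⠴⠴⠒⠂⠴⣿⠒⠀⠀
⠀⠀⠀⠀⠀⠀⠀⠀⠀⠀⠀

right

⠀⠀⠀⠀⠀⠀⠀⠀⠀⠀⠀
⠀⠀⠀⠀⠀⠀⠀⠀⠀⠀⠀
⠀⠀⠀⠀⠀⠀⠀⠀⠀⠀⠀
⠀⠀⠒⠒⠂⠿⠒⠒⠀⠀⠀
⠀⣿⠂⠂⠴⠒⠿⠂⠀⠀⠀
⠀⠒⠒⠿⠂⣾⣿⠒⠀⠀⠀
⠀⠒⠒⠒⠴⠒⣿⠒⠀⠀⠀
⠀⠒⠒⠒⠒⠒⠒⠿⠀⠀⠀
⠀⣿⠴⣿⠂⠒⣿⣿⠀⠀⠀
⠀⠴⠴⠒⠂⠴⣿⠒⠀⠀⠀
⠀⠀⠀⠀⠀⠀⠀⠀⠀⠀⠀

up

⠀⠀⠀⠀⠀⠀⠀⠀⠀⠀⠀
⠀⠀⠀⠀⠀⠀⠀⠀⠀⠀⠀
⠀⠀⠀⠀⠀⠀⠀⠀⠀⠀⠀
⠀⠀⠀⣿⣿⣿⣿⠒⠀⠀⠀
⠀⠀⠒⠒⠂⠿⠒⠒⠀⠀⠀
⠀⣿⠂⠂⠴⣾⠿⠂⠀⠀⠀
⠀⠒⠒⠿⠂⠒⣿⠒⠀⠀⠀
⠀⠒⠒⠒⠴⠒⣿⠒⠀⠀⠀
⠀⠒⠒⠒⠒⠒⠒⠿⠀⠀⠀
⠀⣿⠴⣿⠂⠒⣿⣿⠀⠀⠀
⠀⠴⠴⠒⠂⠴⣿⠒⠀⠀⠀

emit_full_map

⠀⠀⣿⣿⣿⣿⠒
⠀⠒⠒⠂⠿⠒⠒
⣿⠂⠂⠴⣾⠿⠂
⠒⠒⠿⠂⠒⣿⠒
⠒⠒⠒⠴⠒⣿⠒
⠒⠒⠒⠒⠒⠒⠿
⣿⠴⣿⠂⠒⣿⣿
⠴⠴⠒⠂⠴⣿⠒

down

⠀⠀⠀⠀⠀⠀⠀⠀⠀⠀⠀
⠀⠀⠀⠀⠀⠀⠀⠀⠀⠀⠀
⠀⠀⠀⣿⣿⣿⣿⠒⠀⠀⠀
⠀⠀⠒⠒⠂⠿⠒⠒⠀⠀⠀
⠀⣿⠂⠂⠴⠒⠿⠂⠀⠀⠀
⠀⠒⠒⠿⠂⣾⣿⠒⠀⠀⠀
⠀⠒⠒⠒⠴⠒⣿⠒⠀⠀⠀
⠀⠒⠒⠒⠒⠒⠒⠿⠀⠀⠀
⠀⣿⠴⣿⠂⠒⣿⣿⠀⠀⠀
⠀⠴⠴⠒⠂⠴⣿⠒⠀⠀⠀
⠀⠀⠀⠀⠀⠀⠀⠀⠀⠀⠀

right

⠀⠀⠀⠀⠀⠀⠀⠀⠀⠀⠀
⠀⠀⠀⠀⠀⠀⠀⠀⠀⠀⠀
⠀⠀⣿⣿⣿⣿⠒⠀⠀⠀⠀
⠀⠒⠒⠂⠿⠒⠒⠴⠀⠀⠀
⣿⠂⠂⠴⠒⠿⠂⣿⠀⠀⠀
⠒⠒⠿⠂⠒⣾⠒⠒⠀⠀⠀
⠒⠒⠒⠴⠒⣿⠒⠂⠀⠀⠀
⠒⠒⠒⠒⠒⠒⠿⠒⠀⠀⠀
⣿⠴⣿⠂⠒⣿⣿⠀⠀⠀⠀
⠴⠴⠒⠂⠴⣿⠒⠀⠀⠀⠀
⠀⠀⠀⠀⠀⠀⠀⠀⠀⠀⠀

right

⠀⠀⠀⠀⠀⠀⠀⠀⠀⠀⠿
⠀⠀⠀⠀⠀⠀⠀⠀⠀⠀⠿
⠀⣿⣿⣿⣿⠒⠀⠀⠀⠀⠿
⠒⠒⠂⠿⠒⠒⠴⠒⠀⠀⠿
⠂⠂⠴⠒⠿⠂⣿⣿⠀⠀⠿
⠒⠿⠂⠒⣿⣾⠒⠒⠀⠀⠿
⠒⠒⠴⠒⣿⠒⠂⠂⠀⠀⠿
⠒⠒⠒⠒⠒⠿⠒⠂⠀⠀⠿
⠴⣿⠂⠒⣿⣿⠀⠀⠀⠀⠿
⠴⠒⠂⠴⣿⠒⠀⠀⠀⠀⠿
⠀⠀⠀⠀⠀⠀⠀⠀⠀⠀⠿

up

⠀⠀⠀⠀⠀⠀⠀⠀⠀⠀⠿
⠀⠀⠀⠀⠀⠀⠀⠀⠀⠀⠿
⠀⠀⠀⠀⠀⠀⠀⠀⠀⠀⠿
⠀⣿⣿⣿⣿⠒⠿⠒⠀⠀⠿
⠒⠒⠂⠿⠒⠒⠴⠒⠀⠀⠿
⠂⠂⠴⠒⠿⣾⣿⣿⠀⠀⠿
⠒⠿⠂⠒⣿⠒⠒⠒⠀⠀⠿
⠒⠒⠴⠒⣿⠒⠂⠂⠀⠀⠿
⠒⠒⠒⠒⠒⠿⠒⠂⠀⠀⠿
⠴⣿⠂⠒⣿⣿⠀⠀⠀⠀⠿
⠴⠒⠂⠴⣿⠒⠀⠀⠀⠀⠿

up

⠀⠀⠀⠀⠀⠀⠀⠀⠀⠀⠿
⠀⠀⠀⠀⠀⠀⠀⠀⠀⠀⠿
⠀⠀⠀⠀⠀⠀⠀⠀⠀⠀⠿
⠀⠀⠀⠴⠿⠿⠿⠒⠀⠀⠿
⠀⣿⣿⣿⣿⠒⠿⠒⠀⠀⠿
⠒⠒⠂⠿⠒⣾⠴⠒⠀⠀⠿
⠂⠂⠴⠒⠿⠂⣿⣿⠀⠀⠿
⠒⠿⠂⠒⣿⠒⠒⠒⠀⠀⠿
⠒⠒⠴⠒⣿⠒⠂⠂⠀⠀⠿
⠒⠒⠒⠒⠒⠿⠒⠂⠀⠀⠿
⠴⣿⠂⠒⣿⣿⠀⠀⠀⠀⠿

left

⠀⠀⠀⠀⠀⠀⠀⠀⠀⠀⠀
⠀⠀⠀⠀⠀⠀⠀⠀⠀⠀⠀
⠀⠀⠀⠀⠀⠀⠀⠀⠀⠀⠀
⠀⠀⠀⠒⠴⠿⠿⠿⠒⠀⠀
⠀⠀⣿⣿⣿⣿⠒⠿⠒⠀⠀
⠀⠒⠒⠂⠿⣾⠒⠴⠒⠀⠀
⣿⠂⠂⠴⠒⠿⠂⣿⣿⠀⠀
⠒⠒⠿⠂⠒⣿⠒⠒⠒⠀⠀
⠒⠒⠒⠴⠒⣿⠒⠂⠂⠀⠀
⠒⠒⠒⠒⠒⠒⠿⠒⠂⠀⠀
⣿⠴⣿⠂⠒⣿⣿⠀⠀⠀⠀

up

⠀⠀⠀⠀⠀⠀⠀⠀⠀⠀⠀
⠀⠀⠀⠀⠀⠀⠀⠀⠀⠀⠀
⠀⠀⠀⠀⠀⠀⠀⠀⠀⠀⠀
⠀⠀⠀⠒⠿⣿⠂⠂⠀⠀⠀
⠀⠀⠀⠒⠴⠿⠿⠿⠒⠀⠀
⠀⠀⣿⣿⣿⣾⠒⠿⠒⠀⠀
⠀⠒⠒⠂⠿⠒⠒⠴⠒⠀⠀
⣿⠂⠂⠴⠒⠿⠂⣿⣿⠀⠀
⠒⠒⠿⠂⠒⣿⠒⠒⠒⠀⠀
⠒⠒⠒⠴⠒⣿⠒⠂⠂⠀⠀
⠒⠒⠒⠒⠒⠒⠿⠒⠂⠀⠀

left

⠀⠀⠀⠀⠀⠀⠀⠀⠀⠀⠀
⠀⠀⠀⠀⠀⠀⠀⠀⠀⠀⠀
⠀⠀⠀⠀⠀⠀⠀⠀⠀⠀⠀
⠀⠀⠀⠒⠒⠿⣿⠂⠂⠀⠀
⠀⠀⠀⠒⠒⠴⠿⠿⠿⠒⠀
⠀⠀⠀⣿⣿⣾⣿⠒⠿⠒⠀
⠀⠀⠒⠒⠂⠿⠒⠒⠴⠒⠀
⠀⣿⠂⠂⠴⠒⠿⠂⣿⣿⠀
⠀⠒⠒⠿⠂⠒⣿⠒⠒⠒⠀
⠀⠒⠒⠒⠴⠒⣿⠒⠂⠂⠀
⠀⠒⠒⠒⠒⠒⠒⠿⠒⠂⠀

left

⠀⠀⠀⠀⠀⠀⠀⠀⠀⠀⠀
⠀⠀⠀⠀⠀⠀⠀⠀⠀⠀⠀
⠀⠀⠀⠀⠀⠀⠀⠀⠀⠀⠀
⠀⠀⠀⠿⠒⠒⠿⣿⠂⠂⠀
⠀⠀⠀⠂⠒⠒⠴⠿⠿⠿⠒
⠀⠀⠀⠂⣿⣾⣿⣿⠒⠿⠒
⠀⠀⠀⠒⠒⠂⠿⠒⠒⠴⠒
⠀⠀⣿⠂⠂⠴⠒⠿⠂⣿⣿
⠀⠀⠒⠒⠿⠂⠒⣿⠒⠒⠒
⠀⠀⠒⠒⠒⠴⠒⣿⠒⠂⠂
⠀⠀⠒⠒⠒⠒⠒⠒⠿⠒⠂

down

⠀⠀⠀⠀⠀⠀⠀⠀⠀⠀⠀
⠀⠀⠀⠀⠀⠀⠀⠀⠀⠀⠀
⠀⠀⠀⠿⠒⠒⠿⣿⠂⠂⠀
⠀⠀⠀⠂⠒⠒⠴⠿⠿⠿⠒
⠀⠀⠀⠂⣿⣿⣿⣿⠒⠿⠒
⠀⠀⠀⠒⠒⣾⠿⠒⠒⠴⠒
⠀⠀⣿⠂⠂⠴⠒⠿⠂⣿⣿
⠀⠀⠒⠒⠿⠂⠒⣿⠒⠒⠒
⠀⠀⠒⠒⠒⠴⠒⣿⠒⠂⠂
⠀⠀⠒⠒⠒⠒⠒⠒⠿⠒⠂
⠀⠀⣿⠴⣿⠂⠒⣿⣿⠀⠀

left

⠀⠀⠀⠀⠀⠀⠀⠀⠀⠀⠀
⠀⠀⠀⠀⠀⠀⠀⠀⠀⠀⠀
⠀⠀⠀⠀⠿⠒⠒⠿⣿⠂⠂
⠀⠀⠀⠒⠂⠒⠒⠴⠿⠿⠿
⠀⠀⠀⠴⠂⣿⣿⣿⣿⠒⠿
⠀⠀⠀⠂⠒⣾⠂⠿⠒⠒⠴
⠀⠀⠀⣿⠂⠂⠴⠒⠿⠂⣿
⠀⠀⠀⠒⠒⠿⠂⠒⣿⠒⠒
⠀⠀⠀⠒⠒⠒⠴⠒⣿⠒⠂
⠀⠀⠀⠒⠒⠒⠒⠒⠒⠿⠒
⠀⠀⠀⣿⠴⣿⠂⠒⣿⣿⠀

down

⠀⠀⠀⠀⠀⠀⠀⠀⠀⠀⠀
⠀⠀⠀⠀⠿⠒⠒⠿⣿⠂⠂
⠀⠀⠀⠒⠂⠒⠒⠴⠿⠿⠿
⠀⠀⠀⠴⠂⣿⣿⣿⣿⠒⠿
⠀⠀⠀⠂⠒⠒⠂⠿⠒⠒⠴
⠀⠀⠀⣿⠂⣾⠴⠒⠿⠂⣿
⠀⠀⠀⠒⠒⠿⠂⠒⣿⠒⠒
⠀⠀⠀⠒⠒⠒⠴⠒⣿⠒⠂
⠀⠀⠀⠒⠒⠒⠒⠒⠒⠿⠒
⠀⠀⠀⣿⠴⣿⠂⠒⣿⣿⠀
⠀⠀⠀⠴⠴⠒⠂⠴⣿⠒⠀

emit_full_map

⠀⠿⠒⠒⠿⣿⠂⠂⠀
⠒⠂⠒⠒⠴⠿⠿⠿⠒
⠴⠂⣿⣿⣿⣿⠒⠿⠒
⠂⠒⠒⠂⠿⠒⠒⠴⠒
⣿⠂⣾⠴⠒⠿⠂⣿⣿
⠒⠒⠿⠂⠒⣿⠒⠒⠒
⠒⠒⠒⠴⠒⣿⠒⠂⠂
⠒⠒⠒⠒⠒⠒⠿⠒⠂
⣿⠴⣿⠂⠒⣿⣿⠀⠀
⠴⠴⠒⠂⠴⣿⠒⠀⠀

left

⠀⠀⠀⠀⠀⠀⠀⠀⠀⠀⠀
⠀⠀⠀⠀⠀⠿⠒⠒⠿⣿⠂
⠀⠀⠀⠀⠒⠂⠒⠒⠴⠿⠿
⠀⠀⠀⠒⠴⠂⣿⣿⣿⣿⠒
⠀⠀⠀⠂⠂⠒⠒⠂⠿⠒⠒
⠀⠀⠀⠴⣿⣾⠂⠴⠒⠿⠂
⠀⠀⠀⣿⠒⠒⠿⠂⠒⣿⠒
⠀⠀⠀⠒⠒⠒⠒⠴⠒⣿⠒
⠀⠀⠀⠀⠒⠒⠒⠒⠒⠒⠿
⠀⠀⠀⠀⣿⠴⣿⠂⠒⣿⣿
⠀⠀⠀⠀⠴⠴⠒⠂⠴⣿⠒

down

⠀⠀⠀⠀⠀⠿⠒⠒⠿⣿⠂
⠀⠀⠀⠀⠒⠂⠒⠒⠴⠿⠿
⠀⠀⠀⠒⠴⠂⣿⣿⣿⣿⠒
⠀⠀⠀⠂⠂⠒⠒⠂⠿⠒⠒
⠀⠀⠀⠴⣿⠂⠂⠴⠒⠿⠂
⠀⠀⠀⣿⠒⣾⠿⠂⠒⣿⠒
⠀⠀⠀⠒⠒⠒⠒⠴⠒⣿⠒
⠀⠀⠀⠒⠒⠒⠒⠒⠒⠒⠿
⠀⠀⠀⠀⣿⠴⣿⠂⠒⣿⣿
⠀⠀⠀⠀⠴⠴⠒⠂⠴⣿⠒
⠀⠀⠀⠀⠀⠀⠀⠀⠀⠀⠀

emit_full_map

⠀⠀⠿⠒⠒⠿⣿⠂⠂⠀
⠀⠒⠂⠒⠒⠴⠿⠿⠿⠒
⠒⠴⠂⣿⣿⣿⣿⠒⠿⠒
⠂⠂⠒⠒⠂⠿⠒⠒⠴⠒
⠴⣿⠂⠂⠴⠒⠿⠂⣿⣿
⣿⠒⣾⠿⠂⠒⣿⠒⠒⠒
⠒⠒⠒⠒⠴⠒⣿⠒⠂⠂
⠒⠒⠒⠒⠒⠒⠒⠿⠒⠂
⠀⣿⠴⣿⠂⠒⣿⣿⠀⠀
⠀⠴⠴⠒⠂⠴⣿⠒⠀⠀


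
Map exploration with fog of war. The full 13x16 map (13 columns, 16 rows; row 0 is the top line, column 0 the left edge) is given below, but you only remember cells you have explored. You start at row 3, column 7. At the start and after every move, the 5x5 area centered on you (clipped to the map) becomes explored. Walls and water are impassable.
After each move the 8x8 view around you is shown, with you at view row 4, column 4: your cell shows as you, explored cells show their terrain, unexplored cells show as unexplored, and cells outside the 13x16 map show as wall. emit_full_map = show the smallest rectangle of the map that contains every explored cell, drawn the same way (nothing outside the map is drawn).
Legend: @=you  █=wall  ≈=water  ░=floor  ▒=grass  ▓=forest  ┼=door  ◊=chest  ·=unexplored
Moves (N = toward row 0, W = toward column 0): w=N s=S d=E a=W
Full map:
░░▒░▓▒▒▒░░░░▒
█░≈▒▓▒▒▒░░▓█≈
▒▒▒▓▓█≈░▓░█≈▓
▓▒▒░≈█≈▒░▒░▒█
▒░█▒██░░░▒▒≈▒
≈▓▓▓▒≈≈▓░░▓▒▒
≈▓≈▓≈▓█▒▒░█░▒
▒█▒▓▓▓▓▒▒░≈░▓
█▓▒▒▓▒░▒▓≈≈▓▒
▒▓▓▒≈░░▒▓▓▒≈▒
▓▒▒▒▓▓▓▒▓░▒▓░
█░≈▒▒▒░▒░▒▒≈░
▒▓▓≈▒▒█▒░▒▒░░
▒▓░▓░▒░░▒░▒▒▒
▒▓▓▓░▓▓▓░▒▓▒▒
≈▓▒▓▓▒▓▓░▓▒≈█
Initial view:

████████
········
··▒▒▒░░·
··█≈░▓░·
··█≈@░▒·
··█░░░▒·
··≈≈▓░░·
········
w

████████
████████
··▒▒▒░░·
··▒▒▒░░·
··█≈@▓░·
··█≈▒░▒·
··█░░░▒·
··≈≈▓░░·

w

████████
████████
████████
··▒▒▒░░·
··▒▒@░░·
··█≈░▓░·
··█≈▒░▒·
··█░░░▒·

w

████████
████████
████████
████████
··▒▒@░░·
··▒▒▒░░·
··█≈░▓░·
··█≈▒░▒·

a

████████
████████
████████
████████
··▓▒@▒░░
··▓▒▒▒░░
··▓█≈░▓░
···█≈▒░▒

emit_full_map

▓▒@▒░░
▓▒▒▒░░
▓█≈░▓░
·█≈▒░▒
·█░░░▒
·≈≈▓░░

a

████████
████████
████████
████████
··░▓@▒▒░
··▒▓▒▒▒░
··▓▓█≈░▓
····█≈▒░

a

████████
████████
████████
████████
··▒░@▒▒▒
··≈▒▓▒▒▒
··▒▓▓█≈░
·····█≈▒

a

████████
████████
████████
████████
█·░▒@▓▒▒
█·░≈▒▓▒▒
█·▒▒▓▓█≈
█·····█≈

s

████████
████████
████████
█·░▒░▓▒▒
█·░≈@▓▒▒
█·▒▒▓▓█≈
█·▒▒░≈█≈
█·····█░

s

████████
████████
█·░▒░▓▒▒
█·░≈▒▓▒▒
█·▒▒@▓█≈
█·▒▒░≈█≈
█·░█▒██░
█·····≈≈

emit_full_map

░▒░▓▒▒▒░░
░≈▒▓▒▒▒░░
▒▒@▓█≈░▓░
▒▒░≈█≈▒░▒
░█▒██░░░▒
····≈≈▓░░

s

████████
█·░▒░▓▒▒
█·░≈▒▓▒▒
█·▒▒▓▓█≈
█·▒▒@≈█≈
█·░█▒██░
█·▓▓▓▒≈≈
█·······

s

█·░▒░▓▒▒
█·░≈▒▓▒▒
█·▒▒▓▓█≈
█·▒▒░≈█≈
█·░█@██░
█·▓▓▓▒≈≈
█·▓≈▓≈▓·
█·······

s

█·░≈▒▓▒▒
█·▒▒▓▓█≈
█·▒▒░≈█≈
█·░█▒██░
█·▓▓@▒≈≈
█·▓≈▓≈▓·
█·█▒▓▓▓·
█·······

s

█·▒▒▓▓█≈
█·▒▒░≈█≈
█·░█▒██░
█·▓▓▓▒≈≈
█·▓≈@≈▓·
█·█▒▓▓▓·
█·▓▒▒▓▒·
█·······

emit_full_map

░▒░▓▒▒▒░░
░≈▒▓▒▒▒░░
▒▒▓▓█≈░▓░
▒▒░≈█≈▒░▒
░█▒██░░░▒
▓▓▓▒≈≈▓░░
▓≈@≈▓····
█▒▓▓▓····
▓▒▒▓▒····

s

█·▒▒░≈█≈
█·░█▒██░
█·▓▓▓▒≈≈
█·▓≈▓≈▓·
█·█▒@▓▓·
█·▓▒▒▓▒·
█·▓▓▒≈░·
█·······

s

█·░█▒██░
█·▓▓▓▒≈≈
█·▓≈▓≈▓·
█·█▒▓▓▓·
█·▓▒@▓▒·
█·▓▓▒≈░·
█·▒▒▒▓▓·
█·······

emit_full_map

░▒░▓▒▒▒░░
░≈▒▓▒▒▒░░
▒▒▓▓█≈░▓░
▒▒░≈█≈▒░▒
░█▒██░░░▒
▓▓▓▒≈≈▓░░
▓≈▓≈▓····
█▒▓▓▓····
▓▒@▓▒····
▓▓▒≈░····
▒▒▒▓▓····


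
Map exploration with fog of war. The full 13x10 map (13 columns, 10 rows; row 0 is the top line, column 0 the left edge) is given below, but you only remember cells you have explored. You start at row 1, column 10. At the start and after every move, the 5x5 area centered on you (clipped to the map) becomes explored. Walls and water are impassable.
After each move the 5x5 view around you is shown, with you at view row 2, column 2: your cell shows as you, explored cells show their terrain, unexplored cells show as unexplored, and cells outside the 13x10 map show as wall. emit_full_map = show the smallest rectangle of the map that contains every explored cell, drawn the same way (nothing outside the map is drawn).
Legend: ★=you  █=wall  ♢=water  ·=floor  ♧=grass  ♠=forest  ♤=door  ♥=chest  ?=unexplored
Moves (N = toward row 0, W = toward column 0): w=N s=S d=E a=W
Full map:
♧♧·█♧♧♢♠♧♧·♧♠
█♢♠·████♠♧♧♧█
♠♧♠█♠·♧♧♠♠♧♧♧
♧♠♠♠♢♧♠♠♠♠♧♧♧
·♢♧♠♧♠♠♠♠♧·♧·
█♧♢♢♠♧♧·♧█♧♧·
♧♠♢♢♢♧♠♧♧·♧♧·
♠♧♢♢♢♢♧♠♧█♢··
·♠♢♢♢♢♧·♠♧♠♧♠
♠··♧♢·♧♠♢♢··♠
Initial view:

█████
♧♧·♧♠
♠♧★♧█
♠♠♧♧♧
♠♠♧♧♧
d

█████
♧·♧♠█
♧♧★██
♠♧♧♧█
♠♧♧♧█

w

█████
█████
♧·★♠█
♧♧♧██
♠♧♧♧█

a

█████
█████
♧♧★♧♠
♠♧♧♧█
♠♠♧♧♧

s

█████
♧♧·♧♠
♠♧★♧█
♠♠♧♧♧
♠♠♧♧♧

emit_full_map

♧♧·♧♠
♠♧★♧█
♠♠♧♧♧
♠♠♧♧♧

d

█████
♧·♧♠█
♧♧★██
♠♧♧♧█
♠♧♧♧█

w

█████
█████
♧·★♠█
♧♧♧██
♠♧♧♧█

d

█████
█████
·♧★██
♧♧███
♧♧♧██


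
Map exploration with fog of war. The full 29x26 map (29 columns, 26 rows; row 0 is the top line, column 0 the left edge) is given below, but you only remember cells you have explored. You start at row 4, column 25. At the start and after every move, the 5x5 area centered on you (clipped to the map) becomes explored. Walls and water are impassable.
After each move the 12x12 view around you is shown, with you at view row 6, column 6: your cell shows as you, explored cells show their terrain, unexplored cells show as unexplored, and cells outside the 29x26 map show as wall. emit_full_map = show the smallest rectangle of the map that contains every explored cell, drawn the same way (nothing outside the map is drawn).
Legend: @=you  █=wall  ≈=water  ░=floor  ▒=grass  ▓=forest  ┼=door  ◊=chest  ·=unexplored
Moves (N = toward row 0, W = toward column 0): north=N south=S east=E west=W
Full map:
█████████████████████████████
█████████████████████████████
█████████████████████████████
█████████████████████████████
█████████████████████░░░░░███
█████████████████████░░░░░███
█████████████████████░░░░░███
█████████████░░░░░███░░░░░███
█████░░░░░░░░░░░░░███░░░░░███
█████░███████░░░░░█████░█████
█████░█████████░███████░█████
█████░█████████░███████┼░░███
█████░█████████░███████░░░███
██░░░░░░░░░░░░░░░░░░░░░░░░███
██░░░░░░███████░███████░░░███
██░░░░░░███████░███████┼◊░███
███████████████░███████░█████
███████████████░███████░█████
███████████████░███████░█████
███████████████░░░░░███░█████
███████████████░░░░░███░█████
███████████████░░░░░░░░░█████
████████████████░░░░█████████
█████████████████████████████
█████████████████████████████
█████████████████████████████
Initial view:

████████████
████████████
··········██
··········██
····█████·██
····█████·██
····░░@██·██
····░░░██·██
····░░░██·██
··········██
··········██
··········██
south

████████████
··········██
··········██
····█████·██
····█████·██
····░░░██·██
····░░@██·██
····░░░██·██
····░░░██·██
··········██
··········██
··········██

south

··········██
··········██
····█████·██
····█████·██
····░░░██·██
····░░░██·██
····░░@██·██
····░░░██·██
····░░░██·██
··········██
··········██
··········██

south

··········██
····█████·██
····█████·██
····░░░██·██
····░░░██·██
····░░░██·██
····░░@██·██
····░░░██·██
····░████·██
··········██
··········██
··········██

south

····█████·██
····█████·██
····░░░██·██
····░░░██·██
····░░░██·██
····░░░██·██
····░░@██·██
····░████·██
····░████·██
··········██
··········██
··········██

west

·····█████·█
·····█████·█
·····░░░██·█
·····░░░██·█
····░░░░██·█
····░░░░██·█
····░░@░██·█
····█░████·█
····█░████·█
···········█
···········█
···········█

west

······█████·
······█████·
······░░░██·
······░░░██·
····░░░░░██·
····░░░░░██·
····░░@░░██·
····██░████·
····██░████·
············
············
············

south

······█████·
······░░░██·
······░░░██·
····░░░░░██·
····░░░░░██·
····░░░░░██·
····██@████·
····██░████·
····██┼░░···
············
············
············

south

······░░░██·
······░░░██·
····░░░░░██·
····░░░░░██·
····░░░░░██·
····██░████·
····██@████·
····██┼░░···
····██░░░···
············
············
············

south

······░░░██·
····░░░░░██·
····░░░░░██·
····░░░░░██·
····██░████·
····██░████·
····██@░░···
····██░░░···
····░░░░░···
············
············
············

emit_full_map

··█████
··█████
··░░░██
··░░░██
░░░░░██
░░░░░██
░░░░░██
██░████
██░████
██@░░··
██░░░··
░░░░░··

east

·····░░░██·█
···░░░░░██·█
···░░░░░██·█
···░░░░░██·█
···██░████·█
···██░████·█
···██┼@░█··█
···██░░░█··█
···░░░░░█··█
···········█
···········█
···········█

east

····░░░██·██
··░░░░░██·██
··░░░░░██·██
··░░░░░██·██
··██░████·██
··██░████·██
··██┼░@██·██
··██░░░██·██
··░░░░░██·██
··········██
··········██
··········██

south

··░░░░░██·██
··░░░░░██·██
··░░░░░██·██
··██░████·██
··██░████·██
··██┼░░██·██
··██░░@██·██
··░░░░░██·██
····░░░██·██
··········██
··········██
··········██

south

··░░░░░██·██
··░░░░░██·██
··██░████·██
··██░████·██
··██┼░░██·██
··██░░░██·██
··░░░░@██·██
····░░░██·██
····┼◊░██·██
··········██
··········██
··········██

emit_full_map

··█████
··█████
··░░░██
··░░░██
░░░░░██
░░░░░██
░░░░░██
██░████
██░████
██┼░░██
██░░░██
░░░░@██
··░░░██
··┼◊░██

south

··░░░░░██·██
··██░████·██
··██░████·██
··██┼░░██·██
··██░░░██·██
··░░░░░██·██
····░░@██·██
····┼◊░██·██
····░████·██
··········██
··········██
··········██

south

··██░████·██
··██░████·██
··██┼░░██·██
··██░░░██·██
··░░░░░██·██
····░░░██·██
····┼◊@██·██
····░████·██
····░████·██
··········██
··········██
··········██

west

···██░████·█
···██░████·█
···██┼░░██·█
···██░░░██·█
···░░░░░██·█
····█░░░██·█
····█┼@░██·█
····█░████·█
····█░████·█
···········█
···········█
···········█

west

····██░████·
····██░████·
····██┼░░██·
····██░░░██·
····░░░░░██·
····██░░░██·
····██@◊░██·
····██░████·
····██░████·
············
············
············

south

····██░████·
····██┼░░██·
····██░░░██·
····░░░░░██·
····██░░░██·
····██┼◊░██·
····██@████·
····██░████·
····██░██···
············
············
············

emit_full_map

··█████
··█████
··░░░██
··░░░██
░░░░░██
░░░░░██
░░░░░██
██░████
██░████
██┼░░██
██░░░██
░░░░░██
██░░░██
██┼◊░██
██@████
██░████
██░██··

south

····██┼░░██·
····██░░░██·
····░░░░░██·
····██░░░██·
····██┼◊░██·
····██░████·
····██@████·
····██░██···
····██░██···
············
············
············

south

····██░░░██·
····░░░░░██·
····██░░░██·
····██┼◊░██·
····██░████·
····██░████·
····██@██···
····██░██···
····██░██···
············
············
············

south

····░░░░░██·
····██░░░██·
····██┼◊░██·
····██░████·
····██░████·
····██░██···
····██@██···
····██░██···
····░░░██···
············
············
············

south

····██░░░██·
····██┼◊░██·
····██░████·
····██░████·
····██░██···
····██░██···
····██@██···
····░░░██···
····█████···
············
············
············

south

····██┼◊░██·
····██░████·
····██░████·
····██░██···
····██░██···
····██░██···
····░░@██···
····█████···
····█████···
············
············
████████████

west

·····██┼◊░██
·····██░████
·····██░████
·····██░██··
····███░██··
····███░██··
····░░@░██··
····██████··
····██████··
············
············
████████████

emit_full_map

···█████
···█████
···░░░██
···░░░██
·░░░░░██
·░░░░░██
·░░░░░██
·██░████
·██░████
·██┼░░██
·██░░░██
·░░░░░██
·██░░░██
·██┼◊░██
·██░████
·██░████
·██░██··
███░██··
███░██··
░░@░██··
██████··
██████··


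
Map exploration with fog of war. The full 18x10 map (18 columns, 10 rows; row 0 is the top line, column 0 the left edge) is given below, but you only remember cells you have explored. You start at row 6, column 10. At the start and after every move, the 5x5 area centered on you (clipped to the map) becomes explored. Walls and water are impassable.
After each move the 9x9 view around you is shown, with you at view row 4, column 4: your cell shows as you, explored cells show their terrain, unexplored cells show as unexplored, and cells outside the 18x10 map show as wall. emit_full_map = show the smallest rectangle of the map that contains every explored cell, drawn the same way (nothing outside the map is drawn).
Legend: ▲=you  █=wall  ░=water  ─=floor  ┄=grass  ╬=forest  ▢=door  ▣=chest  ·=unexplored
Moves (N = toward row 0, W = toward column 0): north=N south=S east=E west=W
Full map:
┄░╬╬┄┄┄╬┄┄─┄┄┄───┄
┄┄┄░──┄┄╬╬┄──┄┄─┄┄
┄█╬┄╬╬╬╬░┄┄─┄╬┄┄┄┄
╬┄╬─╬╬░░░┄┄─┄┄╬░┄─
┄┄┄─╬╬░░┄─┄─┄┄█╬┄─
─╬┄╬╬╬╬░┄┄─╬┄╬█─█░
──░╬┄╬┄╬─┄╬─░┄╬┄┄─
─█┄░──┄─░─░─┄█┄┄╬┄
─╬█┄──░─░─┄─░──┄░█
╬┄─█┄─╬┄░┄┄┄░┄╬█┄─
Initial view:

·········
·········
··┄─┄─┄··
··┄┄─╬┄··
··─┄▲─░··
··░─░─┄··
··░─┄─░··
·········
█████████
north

·········
·········
··░┄┄─┄··
··┄─┄─┄··
··┄┄▲╬┄··
··─┄╬─░··
··░─░─┄··
··░─┄─░··
·········

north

·········
·········
··░┄┄─┄··
··░┄┄─┄··
··┄─▲─┄··
··┄┄─╬┄··
··─┄╬─░··
··░─░─┄··
··░─┄─░··

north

█████████
·········
··╬╬┄──··
··░┄┄─┄··
··░┄▲─┄··
··┄─┄─┄··
··┄┄─╬┄··
··─┄╬─░··
··░─░─┄··

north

█████████
█████████
··┄┄─┄┄··
··╬╬┄──··
··░┄▲─┄··
··░┄┄─┄··
··┄─┄─┄··
··┄┄─╬┄··
··─┄╬─░··

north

█████████
█████████
█████████
··┄┄─┄┄··
··╬╬▲──··
··░┄┄─┄··
··░┄┄─┄··
··┄─┄─┄··
··┄┄─╬┄··

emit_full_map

┄┄─┄┄
╬╬▲──
░┄┄─┄
░┄┄─┄
┄─┄─┄
┄┄─╬┄
─┄╬─░
░─░─┄
░─┄─░

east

█████████
█████████
█████████
·┄┄─┄┄┄··
·╬╬┄▲─┄··
·░┄┄─┄╬··
·░┄┄─┄┄··
·┄─┄─┄···
·┄┄─╬┄···

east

█████████
█████████
█████████
┄┄─┄┄┄─··
╬╬┄─▲┄┄··
░┄┄─┄╬┄··
░┄┄─┄┄╬··
┄─┄─┄····
┄┄─╬┄····

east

█████████
█████████
█████████
┄─┄┄┄──··
╬┄──▲┄─··
┄┄─┄╬┄┄··
┄┄─┄┄╬░··
─┄─┄·····
┄─╬┄·····

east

█████████
█████████
█████████
─┄┄┄───·█
┄──┄▲─┄·█
┄─┄╬┄┄┄·█
┄─┄┄╬░┄·█
┄─┄·····█
─╬┄·····█

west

█████████
█████████
█████████
┄─┄┄┄───·
╬┄──▲┄─┄·
┄┄─┄╬┄┄┄·
┄┄─┄┄╬░┄·
─┄─┄·····
┄─╬┄·····

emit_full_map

┄┄─┄┄┄───
╬╬┄──▲┄─┄
░┄┄─┄╬┄┄┄
░┄┄─┄┄╬░┄
┄─┄─┄····
┄┄─╬┄····
─┄╬─░····
░─░─┄····
░─┄─░····

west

█████████
█████████
█████████
┄┄─┄┄┄───
╬╬┄─▲┄┄─┄
░┄┄─┄╬┄┄┄
░┄┄─┄┄╬░┄
┄─┄─┄····
┄┄─╬┄····

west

█████████
█████████
█████████
·┄┄─┄┄┄──
·╬╬┄▲─┄┄─
·░┄┄─┄╬┄┄
·░┄┄─┄┄╬░
·┄─┄─┄···
·┄┄─╬┄···

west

█████████
█████████
█████████
··┄┄─┄┄┄─
··╬╬▲──┄┄
··░┄┄─┄╬┄
··░┄┄─┄┄╬
··┄─┄─┄··
··┄┄─╬┄··

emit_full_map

┄┄─┄┄┄───
╬╬▲──┄┄─┄
░┄┄─┄╬┄┄┄
░┄┄─┄┄╬░┄
┄─┄─┄····
┄┄─╬┄····
─┄╬─░····
░─░─┄····
░─┄─░····
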